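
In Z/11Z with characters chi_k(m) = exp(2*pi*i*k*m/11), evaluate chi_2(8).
chi_2(8) = zeta_11^16 = exp(10*I*pi/11)

Details: chi_2(8) = zeta_11^(2*8) = zeta_11^16. Since zeta_11^11 = 1, this equals zeta_11^5 = exp(2*pi*i*5/11) = exp(10*I*pi/11).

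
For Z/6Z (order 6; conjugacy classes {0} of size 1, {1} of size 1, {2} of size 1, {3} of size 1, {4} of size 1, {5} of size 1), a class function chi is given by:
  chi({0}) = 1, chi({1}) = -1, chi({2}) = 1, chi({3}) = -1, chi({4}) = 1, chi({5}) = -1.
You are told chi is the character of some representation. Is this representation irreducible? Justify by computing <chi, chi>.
Irreducible: <chi, chi> = 1.

Proof sketch: <chi, chi> = (1/|G|) sum_C |C| * |chi(C)|^2 = (1/6)[1*|1|^2 + 1*|-1|^2 + 1*|1|^2 + 1*|-1|^2 + 1*|1|^2 + 1*|-1|^2]
  = (1/6)[(1) + (1) + (1) + (1) + (1) + (1)] = 6/6 = 1.
(Exp terms are combined using exp(i*s)*conj(exp(i*t)) = exp(i*(s-t)), and sums of them are collapsed using the identity that for every m > 1 the m distinct m-th roots of unity sum to 0, e.g. 1 + exp(2*I*pi/3) + exp(-2*I*pi/3) = 0.)
A character is irreducible iff <chi, chi> = 1, so this representation is irreducible.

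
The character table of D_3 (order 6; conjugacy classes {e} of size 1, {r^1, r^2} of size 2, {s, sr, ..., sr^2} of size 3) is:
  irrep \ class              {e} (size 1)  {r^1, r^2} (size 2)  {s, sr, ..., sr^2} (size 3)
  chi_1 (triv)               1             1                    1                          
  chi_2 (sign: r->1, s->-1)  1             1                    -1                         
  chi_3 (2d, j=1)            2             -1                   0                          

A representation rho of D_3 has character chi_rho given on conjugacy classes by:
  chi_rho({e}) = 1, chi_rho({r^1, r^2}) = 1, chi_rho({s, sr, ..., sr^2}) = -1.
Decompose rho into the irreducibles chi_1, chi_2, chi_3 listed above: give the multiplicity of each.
Multiplicities: chi_1: 0, chi_2: 1, chi_3: 0.

Solution. Use <chi_rho, chi> = (1/|G|) sum_C |C| * chi_rho(C) * conj(chi(C)) with |G| = 6 for each irreducible chi in the table:
  <chi_rho, chi_1> = (1/6)[1*(1)*conj(1) + 2*(1)*conj(1) + 3*(-1)*conj(1)]
      = (1/6)[(1) + (2) + (-3)] = 0/6 = 0
  <chi_rho, chi_2> = (1/6)[1*(1)*conj(1) + 2*(1)*conj(1) + 3*(-1)*conj(-1)]
      = (1/6)[(1) + (2) + (3)] = 6/6 = 1
  <chi_rho, chi_3> = (1/6)[1*(1)*conj(2) + 2*(1)*conj(-1) + 3*(-1)*conj(0)]
      = (1/6)[(2) + (-2) + (0)] = 0/6 = 0
Dimension check: dim(rho) = sum (mult * dim) = 0*1 + 1*1 + 0*2 = 1 = chi_rho(e) = 1.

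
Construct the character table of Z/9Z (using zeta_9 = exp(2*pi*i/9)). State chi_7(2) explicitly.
Character table of Z/9Z (irreps indexed chi_0,...,chi_8 with chi_k(m) = zeta_9^(k*m), zeta_9 = exp(2*pi*i/9)):
  irrep \ class  {0} (size 1)  {1} (size 1)    {2} (size 1)    {3} (size 1)    {4} (size 1)    {5} (size 1)    {6} (size 1)    {7} (size 1)    {8} (size 1)  
  chi_0          1             1               1               1               1               1               1               1               1             
  chi_1          1             exp(2*I*pi/9)   exp(4*I*pi/9)   exp(2*I*pi/3)   exp(8*I*pi/9)   exp(-8*I*pi/9)  exp(-2*I*pi/3)  exp(-4*I*pi/9)  exp(-2*I*pi/9)
  chi_2          1             exp(4*I*pi/9)   exp(8*I*pi/9)   exp(-2*I*pi/3)  exp(-2*I*pi/9)  exp(2*I*pi/9)   exp(2*I*pi/3)   exp(-8*I*pi/9)  exp(-4*I*pi/9)
  chi_3          1             exp(2*I*pi/3)   exp(-2*I*pi/3)  1               exp(2*I*pi/3)   exp(-2*I*pi/3)  1               exp(2*I*pi/3)   exp(-2*I*pi/3)
  chi_4          1             exp(8*I*pi/9)   exp(-2*I*pi/9)  exp(2*I*pi/3)   exp(-4*I*pi/9)  exp(4*I*pi/9)   exp(-2*I*pi/3)  exp(2*I*pi/9)   exp(-8*I*pi/9)
  chi_5          1             exp(-8*I*pi/9)  exp(2*I*pi/9)   exp(-2*I*pi/3)  exp(4*I*pi/9)   exp(-4*I*pi/9)  exp(2*I*pi/3)   exp(-2*I*pi/9)  exp(8*I*pi/9) 
  chi_6          1             exp(-2*I*pi/3)  exp(2*I*pi/3)   1               exp(-2*I*pi/3)  exp(2*I*pi/3)   1               exp(-2*I*pi/3)  exp(2*I*pi/3) 
  chi_7          1             exp(-4*I*pi/9)  exp(-8*I*pi/9)  exp(2*I*pi/3)   exp(2*I*pi/9)   exp(-2*I*pi/9)  exp(-2*I*pi/3)  exp(8*I*pi/9)   exp(4*I*pi/9) 
  chi_8          1             exp(-2*I*pi/9)  exp(-4*I*pi/9)  exp(-2*I*pi/3)  exp(-8*I*pi/9)  exp(8*I*pi/9)   exp(2*I*pi/3)   exp(4*I*pi/9)   exp(2*I*pi/9) 

Spot check: chi_7(2) = zeta_9^(7*2) = zeta_9^14 = exp(-8*I*pi/9).

Why: Z/9Z is abelian, so all 9 irreducible complex representations are 1-dimensional. They are given by chi_k(m) = zeta_9^(k*m) for k = 0,...,8. Row orthogonality: sum_m chi_k(m) conj(chi_l(m)) = 9 * [k = l].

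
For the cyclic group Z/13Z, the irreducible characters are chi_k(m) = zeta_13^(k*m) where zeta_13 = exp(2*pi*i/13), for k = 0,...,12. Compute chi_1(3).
chi_1(3) = zeta_13^3 = exp(6*I*pi/13)

Argument: chi_1(3) = zeta_13^(1*3) = zeta_13^3. Since zeta_13^13 = 1, this equals zeta_13^3 = exp(2*pi*i*3/13) = exp(6*I*pi/13).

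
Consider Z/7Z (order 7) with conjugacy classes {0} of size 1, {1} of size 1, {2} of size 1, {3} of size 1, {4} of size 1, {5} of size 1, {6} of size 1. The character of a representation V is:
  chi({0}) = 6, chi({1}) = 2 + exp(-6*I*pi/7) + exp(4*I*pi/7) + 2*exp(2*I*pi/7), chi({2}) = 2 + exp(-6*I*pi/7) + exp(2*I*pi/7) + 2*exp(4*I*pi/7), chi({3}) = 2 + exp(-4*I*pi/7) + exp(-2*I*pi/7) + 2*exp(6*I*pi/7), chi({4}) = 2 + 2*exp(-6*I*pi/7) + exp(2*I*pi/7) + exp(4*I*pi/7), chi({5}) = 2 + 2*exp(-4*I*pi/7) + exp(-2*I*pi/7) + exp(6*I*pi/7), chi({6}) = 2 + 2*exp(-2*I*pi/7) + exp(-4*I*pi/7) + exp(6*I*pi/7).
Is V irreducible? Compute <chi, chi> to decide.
Not irreducible (reducible): <chi, chi> = 10 > 1.

Derivation: <chi, chi> = (1/|G|) sum_C |C| * |chi(C)|^2 = (1/7)[1*|6|^2 + 1*|2 + exp(-6*I*pi/7) + exp(4*I*pi/7) + 2*exp(2*I*pi/7)|^2 + 1*|2 + exp(-6*I*pi/7) + exp(2*I*pi/7) + 2*exp(4*I*pi/7)|^2 + 1*|2 + exp(-4*I*pi/7) + exp(-2*I*pi/7) + 2*exp(6*I*pi/7)|^2 + 1*|2 + 2*exp(-6*I*pi/7) + exp(2*I*pi/7) + exp(4*I*pi/7)|^2 + 1*|2 + 2*exp(-4*I*pi/7) + exp(-2*I*pi/7) + exp(6*I*pi/7)|^2 + 1*|2 + 2*exp(-2*I*pi/7) + exp(-4*I*pi/7) + exp(6*I*pi/7)|^2]
  = (1/7)[(36) + (10 + 6*exp(-2*I*pi/7) + 3*exp(-4*I*pi/7) + 4*exp(-6*I*pi/7) + 4*exp(6*I*pi/7) + 3*exp(4*I*pi/7) + 6*exp(2*I*pi/7)) + (10 + 6*exp(-4*I*pi/7) + 4*exp(-2*I*pi/7) + 3*exp(-6*I*pi/7) + 3*exp(6*I*pi/7) + 4*exp(2*I*pi/7) + 6*exp(4*I*pi/7)) + (10 + 4*exp(-4*I*pi/7) + 6*exp(-6*I*pi/7) + 3*exp(-2*I*pi/7) + 3*exp(2*I*pi/7) + 6*exp(6*I*pi/7) + 4*exp(4*I*pi/7)) + (10 + 4*exp(-4*I*pi/7) + 6*exp(-6*I*pi/7) + 3*exp(-2*I*pi/7) + 3*exp(2*I*pi/7) + 6*exp(6*I*pi/7) + 4*exp(4*I*pi/7)) + (10 + 6*exp(-4*I*pi/7) + 4*exp(-2*I*pi/7) + 3*exp(-6*I*pi/7) + 3*exp(6*I*pi/7) + 4*exp(2*I*pi/7) + 6*exp(4*I*pi/7)) + (10 + 6*exp(-2*I*pi/7) + 3*exp(-4*I*pi/7) + 4*exp(-6*I*pi/7) + 4*exp(6*I*pi/7) + 3*exp(4*I*pi/7) + 6*exp(2*I*pi/7))] = 70/7 = 10.
(Exp terms are combined using exp(i*s)*conj(exp(i*t)) = exp(i*(s-t)), and sums of them are collapsed using the identity that for every m > 1 the m distinct m-th roots of unity sum to 0, e.g. 1 + exp(2*I*pi/3) + exp(-2*I*pi/3) = 0.)
A character is irreducible iff <chi, chi> = 1, so this representation is reducible.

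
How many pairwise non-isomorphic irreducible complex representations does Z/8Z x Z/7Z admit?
56

Explanation: The number of irreducible complex representations of a finite group equals its number of conjugacy classes. Z/8Z x Z/7Z is abelian of order 56, so every element is its own conjugacy class: 56 classes, so Z/8Z x Z/7Z (order 56) has exactly 56 irreducible complex representations.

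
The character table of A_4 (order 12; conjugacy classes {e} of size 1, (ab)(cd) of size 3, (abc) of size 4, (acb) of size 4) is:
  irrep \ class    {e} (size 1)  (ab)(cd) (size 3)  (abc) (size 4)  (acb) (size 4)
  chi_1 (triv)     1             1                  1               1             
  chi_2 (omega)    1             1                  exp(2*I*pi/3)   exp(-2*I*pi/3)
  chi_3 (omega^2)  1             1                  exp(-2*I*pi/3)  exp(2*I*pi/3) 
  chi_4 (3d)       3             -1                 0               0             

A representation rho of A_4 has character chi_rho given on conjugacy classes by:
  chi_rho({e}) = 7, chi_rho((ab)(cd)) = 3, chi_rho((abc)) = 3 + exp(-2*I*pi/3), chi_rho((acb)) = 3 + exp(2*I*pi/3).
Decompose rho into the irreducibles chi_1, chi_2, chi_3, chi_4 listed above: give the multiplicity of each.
Multiplicities: chi_1: 3, chi_2: 0, chi_3: 1, chi_4: 1.

Justification: Use <chi_rho, chi> = (1/|G|) sum_C |C| * chi_rho(C) * conj(chi(C)) with |G| = 12 for each irreducible chi in the table:
  <chi_rho, chi_1> = (1/12)[1*(7)*conj(1) + 3*(3)*conj(1) + 4*(3 + exp(-2*I*pi/3))*conj(1) + 4*(3 + exp(2*I*pi/3))*conj(1)]
      = (1/12)[(7) + (9) + (12 + 4*exp(-2*I*pi/3)) + (12 + 4*exp(2*I*pi/3))] = 36/12 = 3
  <chi_rho, chi_2> = (1/12)[1*(7)*conj(1) + 3*(3)*conj(1) + 4*(3 + exp(-2*I*pi/3))*conj(exp(2*I*pi/3)) + 4*(3 + exp(2*I*pi/3))*conj(exp(-2*I*pi/3))]
      = (1/12)[(7) + (9) + (12*exp(-2*I*pi/3) + 4*exp(2*I*pi/3)) + (4*exp(-2*I*pi/3) + 12*exp(2*I*pi/3))] = 0/12 = 0
  <chi_rho, chi_3> = (1/12)[1*(7)*conj(1) + 3*(3)*conj(1) + 4*(3 + exp(-2*I*pi/3))*conj(exp(-2*I*pi/3)) + 4*(3 + exp(2*I*pi/3))*conj(exp(2*I*pi/3))]
      = (1/12)[(7) + (9) + (4 + 12*exp(2*I*pi/3)) + (4 + 12*exp(-2*I*pi/3))] = 12/12 = 1
  <chi_rho, chi_4> = (1/12)[1*(7)*conj(3) + 3*(3)*conj(-1) + 4*(3 + exp(-2*I*pi/3))*conj(0) + 4*(3 + exp(2*I*pi/3))*conj(0)]
      = (1/12)[(21) + (-9) + (0) + (0)] = 12/12 = 1
(Exp terms are combined using exp(i*s)*conj(exp(i*t)) = exp(i*(s-t)), and sums of them are collapsed using the identity that for every m > 1 the m distinct m-th roots of unity sum to 0, e.g. 1 + exp(2*I*pi/3) + exp(-2*I*pi/3) = 0.)
Dimension check: dim(rho) = sum (mult * dim) = 3*1 + 0*1 + 1*1 + 1*3 = 7 = chi_rho(e) = 7.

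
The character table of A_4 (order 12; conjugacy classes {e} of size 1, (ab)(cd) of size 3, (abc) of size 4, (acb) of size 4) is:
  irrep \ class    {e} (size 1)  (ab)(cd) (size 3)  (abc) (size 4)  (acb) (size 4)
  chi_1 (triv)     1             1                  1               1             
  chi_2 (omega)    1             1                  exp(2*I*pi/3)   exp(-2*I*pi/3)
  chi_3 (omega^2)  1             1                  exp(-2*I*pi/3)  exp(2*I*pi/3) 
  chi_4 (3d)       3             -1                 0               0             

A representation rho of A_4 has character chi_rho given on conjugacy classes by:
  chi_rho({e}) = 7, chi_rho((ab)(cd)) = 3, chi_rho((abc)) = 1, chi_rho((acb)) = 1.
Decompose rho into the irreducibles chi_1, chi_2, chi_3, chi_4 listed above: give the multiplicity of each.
Multiplicities: chi_1: 2, chi_2: 1, chi_3: 1, chi_4: 1.

Use <chi_rho, chi> = (1/|G|) sum_C |C| * chi_rho(C) * conj(chi(C)) with |G| = 12 for each irreducible chi in the table:
  <chi_rho, chi_1> = (1/12)[1*(7)*conj(1) + 3*(3)*conj(1) + 4*(1)*conj(1) + 4*(1)*conj(1)]
      = (1/12)[(7) + (9) + (4) + (4)] = 24/12 = 2
  <chi_rho, chi_2> = (1/12)[1*(7)*conj(1) + 3*(3)*conj(1) + 4*(1)*conj(exp(2*I*pi/3)) + 4*(1)*conj(exp(-2*I*pi/3))]
      = (1/12)[(7) + (9) + (4 + 8*exp(-2*I*pi/3) + 4*exp(2*I*pi/3)) + (4 + 4*exp(-2*I*pi/3) + 8*exp(2*I*pi/3))] = 12/12 = 1
  <chi_rho, chi_3> = (1/12)[1*(7)*conj(1) + 3*(3)*conj(1) + 4*(1)*conj(exp(-2*I*pi/3)) + 4*(1)*conj(exp(2*I*pi/3))]
      = (1/12)[(7) + (9) + (4 + 4*exp(-2*I*pi/3) + 8*exp(2*I*pi/3)) + (4 + 8*exp(-2*I*pi/3) + 4*exp(2*I*pi/3))] = 12/12 = 1
  <chi_rho, chi_4> = (1/12)[1*(7)*conj(3) + 3*(3)*conj(-1) + 4*(1)*conj(0) + 4*(1)*conj(0)]
      = (1/12)[(21) + (-9) + (0) + (0)] = 12/12 = 1
(Exp terms are combined using exp(i*s)*conj(exp(i*t)) = exp(i*(s-t)), and sums of them are collapsed using the identity that for every m > 1 the m distinct m-th roots of unity sum to 0, e.g. 1 + exp(2*I*pi/3) + exp(-2*I*pi/3) = 0.)
Dimension check: dim(rho) = sum (mult * dim) = 2*1 + 1*1 + 1*1 + 1*3 = 7 = chi_rho(e) = 7.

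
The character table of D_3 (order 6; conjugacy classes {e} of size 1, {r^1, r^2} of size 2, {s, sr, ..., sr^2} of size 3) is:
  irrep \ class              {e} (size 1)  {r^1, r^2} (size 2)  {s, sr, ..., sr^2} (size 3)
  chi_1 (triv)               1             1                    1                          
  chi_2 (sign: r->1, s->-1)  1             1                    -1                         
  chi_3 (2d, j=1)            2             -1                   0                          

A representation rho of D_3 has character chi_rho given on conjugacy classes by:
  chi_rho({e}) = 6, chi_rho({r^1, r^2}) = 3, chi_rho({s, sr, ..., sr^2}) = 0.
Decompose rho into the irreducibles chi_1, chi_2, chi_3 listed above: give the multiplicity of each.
Multiplicities: chi_1: 2, chi_2: 2, chi_3: 1.

Details: Use <chi_rho, chi> = (1/|G|) sum_C |C| * chi_rho(C) * conj(chi(C)) with |G| = 6 for each irreducible chi in the table:
  <chi_rho, chi_1> = (1/6)[1*(6)*conj(1) + 2*(3)*conj(1) + 3*(0)*conj(1)]
      = (1/6)[(6) + (6) + (0)] = 12/6 = 2
  <chi_rho, chi_2> = (1/6)[1*(6)*conj(1) + 2*(3)*conj(1) + 3*(0)*conj(-1)]
      = (1/6)[(6) + (6) + (0)] = 12/6 = 2
  <chi_rho, chi_3> = (1/6)[1*(6)*conj(2) + 2*(3)*conj(-1) + 3*(0)*conj(0)]
      = (1/6)[(12) + (-6) + (0)] = 6/6 = 1
Dimension check: dim(rho) = sum (mult * dim) = 2*1 + 2*1 + 1*2 = 6 = chi_rho(e) = 6.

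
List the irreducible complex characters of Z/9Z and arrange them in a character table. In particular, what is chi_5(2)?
Character table of Z/9Z (irreps indexed chi_0,...,chi_8 with chi_k(m) = zeta_9^(k*m), zeta_9 = exp(2*pi*i/9)):
  irrep \ class  {0} (size 1)  {1} (size 1)    {2} (size 1)    {3} (size 1)    {4} (size 1)    {5} (size 1)    {6} (size 1)    {7} (size 1)    {8} (size 1)  
  chi_0          1             1               1               1               1               1               1               1               1             
  chi_1          1             exp(2*I*pi/9)   exp(4*I*pi/9)   exp(2*I*pi/3)   exp(8*I*pi/9)   exp(-8*I*pi/9)  exp(-2*I*pi/3)  exp(-4*I*pi/9)  exp(-2*I*pi/9)
  chi_2          1             exp(4*I*pi/9)   exp(8*I*pi/9)   exp(-2*I*pi/3)  exp(-2*I*pi/9)  exp(2*I*pi/9)   exp(2*I*pi/3)   exp(-8*I*pi/9)  exp(-4*I*pi/9)
  chi_3          1             exp(2*I*pi/3)   exp(-2*I*pi/3)  1               exp(2*I*pi/3)   exp(-2*I*pi/3)  1               exp(2*I*pi/3)   exp(-2*I*pi/3)
  chi_4          1             exp(8*I*pi/9)   exp(-2*I*pi/9)  exp(2*I*pi/3)   exp(-4*I*pi/9)  exp(4*I*pi/9)   exp(-2*I*pi/3)  exp(2*I*pi/9)   exp(-8*I*pi/9)
  chi_5          1             exp(-8*I*pi/9)  exp(2*I*pi/9)   exp(-2*I*pi/3)  exp(4*I*pi/9)   exp(-4*I*pi/9)  exp(2*I*pi/3)   exp(-2*I*pi/9)  exp(8*I*pi/9) 
  chi_6          1             exp(-2*I*pi/3)  exp(2*I*pi/3)   1               exp(-2*I*pi/3)  exp(2*I*pi/3)   1               exp(-2*I*pi/3)  exp(2*I*pi/3) 
  chi_7          1             exp(-4*I*pi/9)  exp(-8*I*pi/9)  exp(2*I*pi/3)   exp(2*I*pi/9)   exp(-2*I*pi/9)  exp(-2*I*pi/3)  exp(8*I*pi/9)   exp(4*I*pi/9) 
  chi_8          1             exp(-2*I*pi/9)  exp(-4*I*pi/9)  exp(-2*I*pi/3)  exp(-8*I*pi/9)  exp(8*I*pi/9)   exp(2*I*pi/3)   exp(4*I*pi/9)   exp(2*I*pi/9) 

Spot check: chi_5(2) = zeta_9^(5*2) = zeta_9^10 = exp(2*I*pi/9).

Explanation: Z/9Z is abelian, so all 9 irreducible complex representations are 1-dimensional. They are given by chi_k(m) = zeta_9^(k*m) for k = 0,...,8. Row orthogonality: sum_m chi_k(m) conj(chi_l(m)) = 9 * [k = l].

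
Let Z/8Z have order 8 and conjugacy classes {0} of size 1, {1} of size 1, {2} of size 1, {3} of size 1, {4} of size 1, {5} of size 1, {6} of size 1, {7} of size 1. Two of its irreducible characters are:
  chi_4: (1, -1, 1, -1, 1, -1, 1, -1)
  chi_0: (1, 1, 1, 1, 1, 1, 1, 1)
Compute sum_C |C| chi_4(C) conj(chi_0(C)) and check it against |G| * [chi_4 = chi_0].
Sum = 0; so <chi_4, chi_0> = 0 (distinct irreducibles are orthogonal).

Compute term by term over conjugacy classes (|C| * chi_4(C) * conj(chi_0(C))):
  1*(1)*conj(1) + 1*(-1)*conj(1) + 1*(1)*conj(1) + 1*(-1)*conj(1) + 1*(1)*conj(1) + 1*(-1)*conj(1) + 1*(1)*conj(1) + 1*(-1)*conj(1)
  = (1) + (-1) + (1) + (-1) + (1) + (-1) + (1) + (-1)
  = 0.
(Exp terms are combined using exp(i*s)*conj(exp(i*t)) = exp(i*(s-t)), and sums of them are collapsed using the identity that for every m > 1 the m distinct m-th roots of unity sum to 0, e.g. 1 + exp(2*I*pi/3) + exp(-2*I*pi/3) = 0.)
Dividing by |G| = 8 gives 0/8 = 0, matching the row-orthogonality relation <chi_4, chi_0> = [chi_4 = chi_0].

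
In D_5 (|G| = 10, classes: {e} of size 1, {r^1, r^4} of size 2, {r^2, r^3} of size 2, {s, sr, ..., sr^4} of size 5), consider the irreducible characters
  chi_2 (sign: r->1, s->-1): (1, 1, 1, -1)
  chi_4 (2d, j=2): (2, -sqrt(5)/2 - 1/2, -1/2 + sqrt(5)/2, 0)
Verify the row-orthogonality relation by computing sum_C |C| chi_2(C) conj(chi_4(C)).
Sum = 0; so <chi_2, chi_4> = 0 (distinct irreducibles are orthogonal).

Explanation: Compute term by term over conjugacy classes (|C| * chi_2(C) * conj(chi_4(C))):
  1*(1)*conj(2) + 2*(1)*conj(-sqrt(5)/2 - 1/2) + 2*(1)*conj(-1/2 + sqrt(5)/2) + 5*(-1)*conj(0)
  = (2) + (-sqrt(5) - 1) + (-1 + sqrt(5)) + (0)
  = 0.
Dividing by |G| = 10 gives 0/10 = 0, matching the row-orthogonality relation <chi_2, chi_4> = [chi_2 = chi_4].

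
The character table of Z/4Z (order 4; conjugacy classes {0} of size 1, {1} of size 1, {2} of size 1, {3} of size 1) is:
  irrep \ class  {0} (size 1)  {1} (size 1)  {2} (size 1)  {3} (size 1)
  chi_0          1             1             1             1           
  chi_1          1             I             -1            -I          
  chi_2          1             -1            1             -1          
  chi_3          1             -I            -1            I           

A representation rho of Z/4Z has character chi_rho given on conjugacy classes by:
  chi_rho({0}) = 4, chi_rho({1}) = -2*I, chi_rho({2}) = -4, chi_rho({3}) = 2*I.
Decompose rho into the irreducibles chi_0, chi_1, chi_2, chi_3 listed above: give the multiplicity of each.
Multiplicities: chi_0: 0, chi_1: 1, chi_2: 0, chi_3: 3.

Derivation: Use <chi_rho, chi> = (1/|G|) sum_C |C| * chi_rho(C) * conj(chi(C)) with |G| = 4 for each irreducible chi in the table:
  <chi_rho, chi_0> = (1/4)[1*(4)*conj(1) + 1*(-2*I)*conj(1) + 1*(-4)*conj(1) + 1*(2*I)*conj(1)]
      = (1/4)[(4) + (-2*I) + (-4) + (2*I)] = 0/4 = 0
  <chi_rho, chi_1> = (1/4)[1*(4)*conj(1) + 1*(-2*I)*conj(I) + 1*(-4)*conj(-1) + 1*(2*I)*conj(-I)]
      = (1/4)[(4) + (-2) + (4) + (-2)] = 4/4 = 1
  <chi_rho, chi_2> = (1/4)[1*(4)*conj(1) + 1*(-2*I)*conj(-1) + 1*(-4)*conj(1) + 1*(2*I)*conj(-1)]
      = (1/4)[(4) + (2*I) + (-4) + (-2*I)] = 0/4 = 0
  <chi_rho, chi_3> = (1/4)[1*(4)*conj(1) + 1*(-2*I)*conj(-I) + 1*(-4)*conj(-1) + 1*(2*I)*conj(I)]
      = (1/4)[(4) + (2) + (4) + (2)] = 12/4 = 3
(Exp terms are combined using exp(i*s)*conj(exp(i*t)) = exp(i*(s-t)), and sums of them are collapsed using the identity that for every m > 1 the m distinct m-th roots of unity sum to 0, e.g. 1 + exp(2*I*pi/3) + exp(-2*I*pi/3) = 0.)
Dimension check: dim(rho) = sum (mult * dim) = 0*1 + 1*1 + 0*1 + 3*1 = 4 = chi_rho(e) = 4.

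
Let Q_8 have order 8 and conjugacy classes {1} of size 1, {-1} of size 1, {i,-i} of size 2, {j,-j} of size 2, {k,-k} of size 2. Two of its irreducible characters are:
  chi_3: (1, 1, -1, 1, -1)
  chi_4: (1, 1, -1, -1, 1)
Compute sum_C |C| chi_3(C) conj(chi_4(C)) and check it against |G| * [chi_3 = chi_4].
Sum = 0; so <chi_3, chi_4> = 0 (distinct irreducibles are orthogonal).

Argument: Compute term by term over conjugacy classes (|C| * chi_3(C) * conj(chi_4(C))):
  1*(1)*conj(1) + 1*(1)*conj(1) + 2*(-1)*conj(-1) + 2*(1)*conj(-1) + 2*(-1)*conj(1)
  = (1) + (1) + (2) + (-2) + (-2)
  = 0.
Dividing by |G| = 8 gives 0/8 = 0, matching the row-orthogonality relation <chi_3, chi_4> = [chi_3 = chi_4].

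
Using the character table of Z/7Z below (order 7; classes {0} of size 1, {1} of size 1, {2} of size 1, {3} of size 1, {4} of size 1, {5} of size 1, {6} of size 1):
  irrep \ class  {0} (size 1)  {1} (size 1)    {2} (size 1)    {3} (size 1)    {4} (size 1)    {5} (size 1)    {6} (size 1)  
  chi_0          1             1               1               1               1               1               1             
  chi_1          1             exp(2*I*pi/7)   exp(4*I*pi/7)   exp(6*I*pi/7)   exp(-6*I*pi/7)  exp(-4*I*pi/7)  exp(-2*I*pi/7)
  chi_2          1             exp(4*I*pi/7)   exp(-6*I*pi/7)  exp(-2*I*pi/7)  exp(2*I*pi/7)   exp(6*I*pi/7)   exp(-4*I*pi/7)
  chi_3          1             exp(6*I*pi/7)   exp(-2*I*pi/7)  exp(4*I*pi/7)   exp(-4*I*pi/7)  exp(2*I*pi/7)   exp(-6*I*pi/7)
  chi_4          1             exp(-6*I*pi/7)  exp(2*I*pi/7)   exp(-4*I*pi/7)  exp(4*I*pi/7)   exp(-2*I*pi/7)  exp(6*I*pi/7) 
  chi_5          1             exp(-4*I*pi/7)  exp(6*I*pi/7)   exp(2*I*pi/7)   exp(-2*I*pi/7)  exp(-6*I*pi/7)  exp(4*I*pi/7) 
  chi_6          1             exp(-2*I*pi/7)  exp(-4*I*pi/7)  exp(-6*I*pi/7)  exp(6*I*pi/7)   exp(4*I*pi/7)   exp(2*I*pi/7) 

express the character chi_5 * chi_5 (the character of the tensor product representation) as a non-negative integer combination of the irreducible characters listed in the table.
chi_5 tensor chi_5 = chi_3 (all other irreducibles have multiplicity 0).

The character of a tensor product is the pointwise product (chi_5 * chi_5)(C) = chi_5(C) * chi_5(C):
  {0}: (1)*(1), {1}: (exp(-4*I*pi/7))*(exp(-4*I*pi/7)), {2}: (exp(6*I*pi/7))*(exp(6*I*pi/7)), {3}: (exp(2*I*pi/7))*(exp(2*I*pi/7)), {4}: (exp(-2*I*pi/7))*(exp(-2*I*pi/7)), {5}: (exp(-6*I*pi/7))*(exp(-6*I*pi/7)), {6}: (exp(4*I*pi/7))*(exp(4*I*pi/7))
so (chi_5 * chi_5) takes values
  {0} -> 1, {1} -> exp(6*I*pi/7), {2} -> exp(-2*I*pi/7), {3} -> exp(4*I*pi/7), {4} -> exp(-4*I*pi/7), {5} -> exp(2*I*pi/7), {6} -> exp(-6*I*pi/7).
Now take the inner product of this character with each irreducible chi from the table, <chi_5*chi_5, chi> = (1/7) sum_C |C| (chi_5*chi_5)(C) conj(chi(C)):
  <chi_5*chi_5, chi_0> = (1/7)[1*(1)*conj(1) + 1*(exp(6*I*pi/7))*conj(1) + 1*(exp(-2*I*pi/7))*conj(1) + 1*(exp(4*I*pi/7))*conj(1) + 1*(exp(-4*I*pi/7))*conj(1) + 1*(exp(2*I*pi/7))*conj(1) + 1*(exp(-6*I*pi/7))*conj(1)]
      = (1/7)[(1) + (exp(6*I*pi/7)) + (exp(-2*I*pi/7)) + (exp(4*I*pi/7)) + (exp(-4*I*pi/7)) + (exp(2*I*pi/7)) + (exp(-6*I*pi/7))] = 0/7 = 0
  <chi_5*chi_5, chi_1> = (1/7)[1*(1)*conj(1) + 1*(exp(6*I*pi/7))*conj(exp(2*I*pi/7)) + 1*(exp(-2*I*pi/7))*conj(exp(4*I*pi/7)) + 1*(exp(4*I*pi/7))*conj(exp(6*I*pi/7)) + 1*(exp(-4*I*pi/7))*conj(exp(-6*I*pi/7)) + 1*(exp(2*I*pi/7))*conj(exp(-4*I*pi/7)) + 1*(exp(-6*I*pi/7))*conj(exp(-2*I*pi/7))]
      = (1/7)[(1) + (exp(4*I*pi/7)) + (exp(-6*I*pi/7)) + (exp(-2*I*pi/7)) + (exp(2*I*pi/7)) + (exp(6*I*pi/7)) + (exp(-4*I*pi/7))] = 0/7 = 0
  <chi_5*chi_5, chi_2> = (1/7)[1*(1)*conj(1) + 1*(exp(6*I*pi/7))*conj(exp(4*I*pi/7)) + 1*(exp(-2*I*pi/7))*conj(exp(-6*I*pi/7)) + 1*(exp(4*I*pi/7))*conj(exp(-2*I*pi/7)) + 1*(exp(-4*I*pi/7))*conj(exp(2*I*pi/7)) + 1*(exp(2*I*pi/7))*conj(exp(6*I*pi/7)) + 1*(exp(-6*I*pi/7))*conj(exp(-4*I*pi/7))]
      = (1/7)[(1) + (exp(2*I*pi/7)) + (exp(4*I*pi/7)) + (exp(6*I*pi/7)) + (exp(-6*I*pi/7)) + (exp(-4*I*pi/7)) + (exp(-2*I*pi/7))] = 0/7 = 0
  <chi_5*chi_5, chi_3> = (1/7)[1*(1)*conj(1) + 1*(exp(6*I*pi/7))*conj(exp(6*I*pi/7)) + 1*(exp(-2*I*pi/7))*conj(exp(-2*I*pi/7)) + 1*(exp(4*I*pi/7))*conj(exp(4*I*pi/7)) + 1*(exp(-4*I*pi/7))*conj(exp(-4*I*pi/7)) + 1*(exp(2*I*pi/7))*conj(exp(2*I*pi/7)) + 1*(exp(-6*I*pi/7))*conj(exp(-6*I*pi/7))]
      = (1/7)[(1) + (1) + (1) + (1) + (1) + (1) + (1)] = 7/7 = 1
  <chi_5*chi_5, chi_4> = (1/7)[1*(1)*conj(1) + 1*(exp(6*I*pi/7))*conj(exp(-6*I*pi/7)) + 1*(exp(-2*I*pi/7))*conj(exp(2*I*pi/7)) + 1*(exp(4*I*pi/7))*conj(exp(-4*I*pi/7)) + 1*(exp(-4*I*pi/7))*conj(exp(4*I*pi/7)) + 1*(exp(2*I*pi/7))*conj(exp(-2*I*pi/7)) + 1*(exp(-6*I*pi/7))*conj(exp(6*I*pi/7))]
      = (1/7)[(1) + (exp(-2*I*pi/7)) + (exp(-4*I*pi/7)) + (exp(-6*I*pi/7)) + (exp(6*I*pi/7)) + (exp(4*I*pi/7)) + (exp(2*I*pi/7))] = 0/7 = 0
  <chi_5*chi_5, chi_5> = (1/7)[1*(1)*conj(1) + 1*(exp(6*I*pi/7))*conj(exp(-4*I*pi/7)) + 1*(exp(-2*I*pi/7))*conj(exp(6*I*pi/7)) + 1*(exp(4*I*pi/7))*conj(exp(2*I*pi/7)) + 1*(exp(-4*I*pi/7))*conj(exp(-2*I*pi/7)) + 1*(exp(2*I*pi/7))*conj(exp(-6*I*pi/7)) + 1*(exp(-6*I*pi/7))*conj(exp(4*I*pi/7))]
      = (1/7)[(1) + (exp(-4*I*pi/7)) + (exp(6*I*pi/7)) + (exp(2*I*pi/7)) + (exp(-2*I*pi/7)) + (exp(-6*I*pi/7)) + (exp(4*I*pi/7))] = 0/7 = 0
  <chi_5*chi_5, chi_6> = (1/7)[1*(1)*conj(1) + 1*(exp(6*I*pi/7))*conj(exp(-2*I*pi/7)) + 1*(exp(-2*I*pi/7))*conj(exp(-4*I*pi/7)) + 1*(exp(4*I*pi/7))*conj(exp(-6*I*pi/7)) + 1*(exp(-4*I*pi/7))*conj(exp(6*I*pi/7)) + 1*(exp(2*I*pi/7))*conj(exp(4*I*pi/7)) + 1*(exp(-6*I*pi/7))*conj(exp(2*I*pi/7))]
      = (1/7)[(1) + (exp(-6*I*pi/7)) + (exp(2*I*pi/7)) + (exp(-4*I*pi/7)) + (exp(4*I*pi/7)) + (exp(-2*I*pi/7)) + (exp(6*I*pi/7))] = 0/7 = 0
(Exp terms are combined using exp(i*s)*conj(exp(i*t)) = exp(i*(s-t)), and sums of them are collapsed using the identity that for every m > 1 the m distinct m-th roots of unity sum to 0, e.g. 1 + exp(2*I*pi/3) + exp(-2*I*pi/3) = 0.)
Hence the multiplicities are chi_3: 1. Dimension check: dim(chi_5)*dim(chi_5) = 1*1 = 1 and sum (mult * dim) = 1*1 = 1.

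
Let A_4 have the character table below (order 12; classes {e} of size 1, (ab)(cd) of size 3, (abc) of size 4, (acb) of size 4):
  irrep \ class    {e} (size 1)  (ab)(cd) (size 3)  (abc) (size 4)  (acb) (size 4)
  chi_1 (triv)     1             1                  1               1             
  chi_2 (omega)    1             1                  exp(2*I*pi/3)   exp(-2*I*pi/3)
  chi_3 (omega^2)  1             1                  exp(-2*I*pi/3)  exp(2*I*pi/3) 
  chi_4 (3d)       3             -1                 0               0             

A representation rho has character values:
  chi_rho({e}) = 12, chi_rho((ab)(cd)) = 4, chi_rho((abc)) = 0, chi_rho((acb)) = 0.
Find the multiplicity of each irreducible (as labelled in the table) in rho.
Multiplicities: chi_1: 2, chi_2: 2, chi_3: 2, chi_4: 2.

Proof sketch: Use <chi_rho, chi> = (1/|G|) sum_C |C| * chi_rho(C) * conj(chi(C)) with |G| = 12 for each irreducible chi in the table:
  <chi_rho, chi_1> = (1/12)[1*(12)*conj(1) + 3*(4)*conj(1) + 4*(0)*conj(1) + 4*(0)*conj(1)]
      = (1/12)[(12) + (12) + (0) + (0)] = 24/12 = 2
  <chi_rho, chi_2> = (1/12)[1*(12)*conj(1) + 3*(4)*conj(1) + 4*(0)*conj(exp(2*I*pi/3)) + 4*(0)*conj(exp(-2*I*pi/3))]
      = (1/12)[(12) + (12) + (0) + (0)] = 24/12 = 2
  <chi_rho, chi_3> = (1/12)[1*(12)*conj(1) + 3*(4)*conj(1) + 4*(0)*conj(exp(-2*I*pi/3)) + 4*(0)*conj(exp(2*I*pi/3))]
      = (1/12)[(12) + (12) + (0) + (0)] = 24/12 = 2
  <chi_rho, chi_4> = (1/12)[1*(12)*conj(3) + 3*(4)*conj(-1) + 4*(0)*conj(0) + 4*(0)*conj(0)]
      = (1/12)[(36) + (-12) + (0) + (0)] = 24/12 = 2
(Exp terms are combined using exp(i*s)*conj(exp(i*t)) = exp(i*(s-t)), and sums of them are collapsed using the identity that for every m > 1 the m distinct m-th roots of unity sum to 0, e.g. 1 + exp(2*I*pi/3) + exp(-2*I*pi/3) = 0.)
Dimension check: dim(rho) = sum (mult * dim) = 2*1 + 2*1 + 2*1 + 2*3 = 12 = chi_rho(e) = 12.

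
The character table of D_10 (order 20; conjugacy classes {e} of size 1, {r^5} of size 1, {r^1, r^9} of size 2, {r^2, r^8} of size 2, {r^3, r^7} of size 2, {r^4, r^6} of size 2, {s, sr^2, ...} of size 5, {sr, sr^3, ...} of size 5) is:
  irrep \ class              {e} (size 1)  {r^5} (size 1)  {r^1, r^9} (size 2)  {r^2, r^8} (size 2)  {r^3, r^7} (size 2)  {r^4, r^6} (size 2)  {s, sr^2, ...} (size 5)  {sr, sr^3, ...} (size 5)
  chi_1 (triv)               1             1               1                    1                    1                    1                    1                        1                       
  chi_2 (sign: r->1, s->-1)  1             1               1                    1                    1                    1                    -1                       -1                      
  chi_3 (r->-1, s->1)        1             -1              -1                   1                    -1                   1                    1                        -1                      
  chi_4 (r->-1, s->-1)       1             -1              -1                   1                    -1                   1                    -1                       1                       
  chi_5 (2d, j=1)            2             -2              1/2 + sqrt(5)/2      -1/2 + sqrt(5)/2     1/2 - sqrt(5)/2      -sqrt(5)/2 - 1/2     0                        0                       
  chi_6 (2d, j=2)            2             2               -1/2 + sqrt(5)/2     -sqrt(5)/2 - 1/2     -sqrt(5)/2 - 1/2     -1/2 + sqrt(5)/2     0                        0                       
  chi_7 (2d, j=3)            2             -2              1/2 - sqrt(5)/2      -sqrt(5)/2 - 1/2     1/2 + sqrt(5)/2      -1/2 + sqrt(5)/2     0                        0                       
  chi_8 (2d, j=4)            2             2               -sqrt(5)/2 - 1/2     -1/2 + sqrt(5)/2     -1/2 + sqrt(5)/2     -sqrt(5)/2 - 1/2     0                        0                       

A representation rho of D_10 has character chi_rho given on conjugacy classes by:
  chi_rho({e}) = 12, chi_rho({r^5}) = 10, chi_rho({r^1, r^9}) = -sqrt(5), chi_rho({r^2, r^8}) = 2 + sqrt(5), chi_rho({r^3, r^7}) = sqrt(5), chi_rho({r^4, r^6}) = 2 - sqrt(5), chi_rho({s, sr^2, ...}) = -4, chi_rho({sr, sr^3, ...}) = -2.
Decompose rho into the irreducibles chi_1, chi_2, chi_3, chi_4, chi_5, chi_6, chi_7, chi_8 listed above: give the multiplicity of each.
Multiplicities: chi_1: 0, chi_2: 3, chi_3: 0, chi_4: 1, chi_5: 0, chi_6: 1, chi_7: 0, chi_8: 3.

Proof sketch: Use <chi_rho, chi> = (1/|G|) sum_C |C| * chi_rho(C) * conj(chi(C)) with |G| = 20 for each irreducible chi in the table:
  <chi_rho, chi_1> = (1/20)[1*(12)*conj(1) + 1*(10)*conj(1) + 2*(-sqrt(5))*conj(1) + 2*(2 + sqrt(5))*conj(1) + 2*(sqrt(5))*conj(1) + 2*(2 - sqrt(5))*conj(1) + 5*(-4)*conj(1) + 5*(-2)*conj(1)]
      = (1/20)[(12) + (10) + (-2*sqrt(5)) + (4 + 2*sqrt(5)) + (2*sqrt(5)) + (4 - 2*sqrt(5)) + (-20) + (-10)] = 0/20 = 0
  <chi_rho, chi_2> = (1/20)[1*(12)*conj(1) + 1*(10)*conj(1) + 2*(-sqrt(5))*conj(1) + 2*(2 + sqrt(5))*conj(1) + 2*(sqrt(5))*conj(1) + 2*(2 - sqrt(5))*conj(1) + 5*(-4)*conj(-1) + 5*(-2)*conj(-1)]
      = (1/20)[(12) + (10) + (-2*sqrt(5)) + (4 + 2*sqrt(5)) + (2*sqrt(5)) + (4 - 2*sqrt(5)) + (20) + (10)] = 60/20 = 3
  <chi_rho, chi_3> = (1/20)[1*(12)*conj(1) + 1*(10)*conj(-1) + 2*(-sqrt(5))*conj(-1) + 2*(2 + sqrt(5))*conj(1) + 2*(sqrt(5))*conj(-1) + 2*(2 - sqrt(5))*conj(1) + 5*(-4)*conj(1) + 5*(-2)*conj(-1)]
      = (1/20)[(12) + (-10) + (2*sqrt(5)) + (4 + 2*sqrt(5)) + (-2*sqrt(5)) + (4 - 2*sqrt(5)) + (-20) + (10)] = 0/20 = 0
  <chi_rho, chi_4> = (1/20)[1*(12)*conj(1) + 1*(10)*conj(-1) + 2*(-sqrt(5))*conj(-1) + 2*(2 + sqrt(5))*conj(1) + 2*(sqrt(5))*conj(-1) + 2*(2 - sqrt(5))*conj(1) + 5*(-4)*conj(-1) + 5*(-2)*conj(1)]
      = (1/20)[(12) + (-10) + (2*sqrt(5)) + (4 + 2*sqrt(5)) + (-2*sqrt(5)) + (4 - 2*sqrt(5)) + (20) + (-10)] = 20/20 = 1
  <chi_rho, chi_5> = (1/20)[1*(12)*conj(2) + 1*(10)*conj(-2) + 2*(-sqrt(5))*conj(1/2 + sqrt(5)/2) + 2*(2 + sqrt(5))*conj(-1/2 + sqrt(5)/2) + 2*(sqrt(5))*conj(1/2 - sqrt(5)/2) + 2*(2 - sqrt(5))*conj(-sqrt(5)/2 - 1/2) + 5*(-4)*conj(0) + 5*(-2)*conj(0)]
      = (1/20)[(24) + (-20) + (-5 - sqrt(5)) + (sqrt(5) + 3) + (-5 + sqrt(5)) + (3 - sqrt(5)) + (0) + (0)] = 0/20 = 0
  <chi_rho, chi_6> = (1/20)[1*(12)*conj(2) + 1*(10)*conj(2) + 2*(-sqrt(5))*conj(-1/2 + sqrt(5)/2) + 2*(2 + sqrt(5))*conj(-sqrt(5)/2 - 1/2) + 2*(sqrt(5))*conj(-sqrt(5)/2 - 1/2) + 2*(2 - sqrt(5))*conj(-1/2 + sqrt(5)/2) + 5*(-4)*conj(0) + 5*(-2)*conj(0)]
      = (1/20)[(24) + (20) + (-5 + sqrt(5)) + (-7 - 3*sqrt(5)) + (-5 - sqrt(5)) + (-7 + 3*sqrt(5)) + (0) + (0)] = 20/20 = 1
  <chi_rho, chi_7> = (1/20)[1*(12)*conj(2) + 1*(10)*conj(-2) + 2*(-sqrt(5))*conj(1/2 - sqrt(5)/2) + 2*(2 + sqrt(5))*conj(-sqrt(5)/2 - 1/2) + 2*(sqrt(5))*conj(1/2 + sqrt(5)/2) + 2*(2 - sqrt(5))*conj(-1/2 + sqrt(5)/2) + 5*(-4)*conj(0) + 5*(-2)*conj(0)]
      = (1/20)[(24) + (-20) + (5 - sqrt(5)) + (-7 - 3*sqrt(5)) + (sqrt(5) + 5) + (-7 + 3*sqrt(5)) + (0) + (0)] = 0/20 = 0
  <chi_rho, chi_8> = (1/20)[1*(12)*conj(2) + 1*(10)*conj(2) + 2*(-sqrt(5))*conj(-sqrt(5)/2 - 1/2) + 2*(2 + sqrt(5))*conj(-1/2 + sqrt(5)/2) + 2*(sqrt(5))*conj(-1/2 + sqrt(5)/2) + 2*(2 - sqrt(5))*conj(-sqrt(5)/2 - 1/2) + 5*(-4)*conj(0) + 5*(-2)*conj(0)]
      = (1/20)[(24) + (20) + (sqrt(5) + 5) + (sqrt(5) + 3) + (5 - sqrt(5)) + (3 - sqrt(5)) + (0) + (0)] = 60/20 = 3
Dimension check: dim(rho) = sum (mult * dim) = 0*1 + 3*1 + 0*1 + 1*1 + 0*2 + 1*2 + 0*2 + 3*2 = 12 = chi_rho(e) = 12.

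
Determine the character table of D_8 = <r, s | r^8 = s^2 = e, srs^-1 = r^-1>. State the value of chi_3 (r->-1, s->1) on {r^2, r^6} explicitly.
Conjugacy classes: {e} of size 1, {r^4} of size 1, {r^1, r^7} of size 2, {r^2, r^6} of size 2, {r^3, r^5} of size 2, {s, sr^2, ...} of size 4, {sr, sr^3, ...} of size 4.
Character table:
  irrep \ class              {e} (size 1)  {r^4} (size 1)  {r^1, r^7} (size 2)  {r^2, r^6} (size 2)  {r^3, r^5} (size 2)  {s, sr^2, ...} (size 4)  {sr, sr^3, ...} (size 4)
  chi_1 (triv)               1             1               1                    1                    1                    1                        1                       
  chi_2 (sign: r->1, s->-1)  1             1               1                    1                    1                    -1                       -1                      
  chi_3 (r->-1, s->1)        1             1               -1                   1                    -1                   1                        -1                      
  chi_4 (r->-1, s->-1)       1             1               -1                   1                    -1                   -1                       1                       
  chi_5 (2d, j=1)            2             -2              sqrt(2)              0                    -sqrt(2)             0                        0                       
  chi_6 (2d, j=2)            2             2               0                    -2                   0                    0                        0                       
  chi_7 (2d, j=3)            2             -2              -sqrt(2)             0                    sqrt(2)              0                        0                       

Spot check: chi_3 (r->-1, s->1) on {r^2, r^6} = 1.

Working: D_8 has order 2*8 = 16 with 7 conjugacy classes, hence 7 irreducibles. Sum of squared dims 1 + 1 + 1 + 1 + 4 + 4 + 4 = 16 = |G|. Linear characters come from the abelianisation; the 2-dimensional irreps have character r^k -> 2*cos(2*pi*j*k/8), reflections -> 0.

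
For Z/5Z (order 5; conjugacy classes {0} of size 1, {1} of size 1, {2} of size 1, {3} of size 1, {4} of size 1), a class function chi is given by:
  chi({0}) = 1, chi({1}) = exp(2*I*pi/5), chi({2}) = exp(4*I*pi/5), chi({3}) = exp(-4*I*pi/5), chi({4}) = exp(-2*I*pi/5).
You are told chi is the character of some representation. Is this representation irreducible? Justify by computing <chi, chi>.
Irreducible: <chi, chi> = 1.

Reasoning: <chi, chi> = (1/|G|) sum_C |C| * |chi(C)|^2 = (1/5)[1*|1|^2 + 1*|exp(2*I*pi/5)|^2 + 1*|exp(4*I*pi/5)|^2 + 1*|exp(-4*I*pi/5)|^2 + 1*|exp(-2*I*pi/5)|^2]
  = (1/5)[(1) + (1) + (1) + (1) + (1)] = 5/5 = 1.
(Exp terms are combined using exp(i*s)*conj(exp(i*t)) = exp(i*(s-t)), and sums of them are collapsed using the identity that for every m > 1 the m distinct m-th roots of unity sum to 0, e.g. 1 + exp(2*I*pi/3) + exp(-2*I*pi/3) = 0.)
A character is irreducible iff <chi, chi> = 1, so this representation is irreducible.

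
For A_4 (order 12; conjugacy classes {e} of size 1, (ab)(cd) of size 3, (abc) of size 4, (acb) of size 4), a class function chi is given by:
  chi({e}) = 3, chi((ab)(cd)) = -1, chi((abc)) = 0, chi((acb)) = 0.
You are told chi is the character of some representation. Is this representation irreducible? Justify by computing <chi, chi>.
Irreducible: <chi, chi> = 1.

Working: <chi, chi> = (1/|G|) sum_C |C| * |chi(C)|^2 = (1/12)[1*|3|^2 + 3*|-1|^2 + 4*|0|^2 + 4*|0|^2]
  = (1/12)[(9) + (3) + (0) + (0)] = 12/12 = 1.
(Exp terms are combined using exp(i*s)*conj(exp(i*t)) = exp(i*(s-t)), and sums of them are collapsed using the identity that for every m > 1 the m distinct m-th roots of unity sum to 0, e.g. 1 + exp(2*I*pi/3) + exp(-2*I*pi/3) = 0.)
A character is irreducible iff <chi, chi> = 1, so this representation is irreducible.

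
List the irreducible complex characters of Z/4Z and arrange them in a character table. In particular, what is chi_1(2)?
Character table of Z/4Z (irreps indexed chi_0,...,chi_3 with chi_k(m) = zeta_4^(k*m), zeta_4 = exp(2*pi*i/4)):
  irrep \ class  {0} (size 1)  {1} (size 1)  {2} (size 1)  {3} (size 1)
  chi_0          1             1             1             1           
  chi_1          1             I             -1            -I          
  chi_2          1             -1            1             -1          
  chi_3          1             -I            -1            I           

Spot check: chi_1(2) = zeta_4^(1*2) = zeta_4^2 = -1.

Details: Z/4Z is abelian, so all 4 irreducible complex representations are 1-dimensional. They are given by chi_k(m) = zeta_4^(k*m) for k = 0,...,3. Row orthogonality: sum_m chi_k(m) conj(chi_l(m)) = 4 * [k = l].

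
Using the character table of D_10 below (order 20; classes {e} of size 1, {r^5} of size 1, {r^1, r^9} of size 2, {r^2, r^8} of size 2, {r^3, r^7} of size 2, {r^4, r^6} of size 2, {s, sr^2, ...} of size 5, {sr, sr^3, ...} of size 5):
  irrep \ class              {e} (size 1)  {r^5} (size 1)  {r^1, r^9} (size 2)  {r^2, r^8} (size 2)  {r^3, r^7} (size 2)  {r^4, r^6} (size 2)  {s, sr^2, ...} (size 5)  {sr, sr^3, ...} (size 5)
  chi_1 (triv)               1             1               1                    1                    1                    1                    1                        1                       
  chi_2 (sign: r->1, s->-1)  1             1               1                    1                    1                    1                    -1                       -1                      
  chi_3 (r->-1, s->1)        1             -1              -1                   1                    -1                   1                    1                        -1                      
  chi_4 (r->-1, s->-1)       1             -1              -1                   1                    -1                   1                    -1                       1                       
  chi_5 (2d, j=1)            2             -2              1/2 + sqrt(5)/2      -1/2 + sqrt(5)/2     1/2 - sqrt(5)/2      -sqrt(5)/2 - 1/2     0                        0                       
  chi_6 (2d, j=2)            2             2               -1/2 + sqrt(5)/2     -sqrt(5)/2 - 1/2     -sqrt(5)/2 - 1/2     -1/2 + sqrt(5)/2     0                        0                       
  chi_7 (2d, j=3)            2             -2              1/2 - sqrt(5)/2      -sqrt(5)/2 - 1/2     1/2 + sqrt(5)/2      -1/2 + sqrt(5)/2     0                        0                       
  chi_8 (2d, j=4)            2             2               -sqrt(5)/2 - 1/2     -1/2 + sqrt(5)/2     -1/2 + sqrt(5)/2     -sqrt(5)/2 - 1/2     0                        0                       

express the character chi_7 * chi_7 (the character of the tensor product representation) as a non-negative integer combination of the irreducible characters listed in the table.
chi_7 tensor chi_7 = chi_1 + chi_2 + chi_8 (all other irreducibles have multiplicity 0).

Justification: The character of a tensor product is the pointwise product (chi_7 * chi_7)(C) = chi_7(C) * chi_7(C):
  {e}: (2)*(2), {r^5}: (-2)*(-2), {r^1, r^9}: (1/2 - sqrt(5)/2)*(1/2 - sqrt(5)/2), {r^2, r^8}: (-sqrt(5)/2 - 1/2)*(-sqrt(5)/2 - 1/2), {r^3, r^7}: (1/2 + sqrt(5)/2)*(1/2 + sqrt(5)/2), {r^4, r^6}: (-1/2 + sqrt(5)/2)*(-1/2 + sqrt(5)/2), {s, sr^2, ...}: (0)*(0), {sr, sr^3, ...}: (0)*(0)
so (chi_7 * chi_7) takes values
  {e} -> 4, {r^5} -> 4, {r^1, r^9} -> 3/2 - sqrt(5)/2, {r^2, r^8} -> sqrt(5)/2 + 3/2, {r^3, r^7} -> sqrt(5)/2 + 3/2, {r^4, r^6} -> 3/2 - sqrt(5)/2, {s, sr^2, ...} -> 0, {sr, sr^3, ...} -> 0.
Now take the inner product of this character with each irreducible chi from the table, <chi_7*chi_7, chi> = (1/20) sum_C |C| (chi_7*chi_7)(C) conj(chi(C)):
  <chi_7*chi_7, chi_1> = (1/20)[1*(4)*conj(1) + 1*(4)*conj(1) + 2*(3/2 - sqrt(5)/2)*conj(1) + 2*(sqrt(5)/2 + 3/2)*conj(1) + 2*(sqrt(5)/2 + 3/2)*conj(1) + 2*(3/2 - sqrt(5)/2)*conj(1) + 5*(0)*conj(1) + 5*(0)*conj(1)]
      = (1/20)[(4) + (4) + (3 - sqrt(5)) + (sqrt(5) + 3) + (sqrt(5) + 3) + (3 - sqrt(5)) + (0) + (0)] = 20/20 = 1
  <chi_7*chi_7, chi_2> = (1/20)[1*(4)*conj(1) + 1*(4)*conj(1) + 2*(3/2 - sqrt(5)/2)*conj(1) + 2*(sqrt(5)/2 + 3/2)*conj(1) + 2*(sqrt(5)/2 + 3/2)*conj(1) + 2*(3/2 - sqrt(5)/2)*conj(1) + 5*(0)*conj(-1) + 5*(0)*conj(-1)]
      = (1/20)[(4) + (4) + (3 - sqrt(5)) + (sqrt(5) + 3) + (sqrt(5) + 3) + (3 - sqrt(5)) + (0) + (0)] = 20/20 = 1
  <chi_7*chi_7, chi_3> = (1/20)[1*(4)*conj(1) + 1*(4)*conj(-1) + 2*(3/2 - sqrt(5)/2)*conj(-1) + 2*(sqrt(5)/2 + 3/2)*conj(1) + 2*(sqrt(5)/2 + 3/2)*conj(-1) + 2*(3/2 - sqrt(5)/2)*conj(1) + 5*(0)*conj(1) + 5*(0)*conj(-1)]
      = (1/20)[(4) + (-4) + (-3 + sqrt(5)) + (sqrt(5) + 3) + (-3 - sqrt(5)) + (3 - sqrt(5)) + (0) + (0)] = 0/20 = 0
  <chi_7*chi_7, chi_4> = (1/20)[1*(4)*conj(1) + 1*(4)*conj(-1) + 2*(3/2 - sqrt(5)/2)*conj(-1) + 2*(sqrt(5)/2 + 3/2)*conj(1) + 2*(sqrt(5)/2 + 3/2)*conj(-1) + 2*(3/2 - sqrt(5)/2)*conj(1) + 5*(0)*conj(-1) + 5*(0)*conj(1)]
      = (1/20)[(4) + (-4) + (-3 + sqrt(5)) + (sqrt(5) + 3) + (-3 - sqrt(5)) + (3 - sqrt(5)) + (0) + (0)] = 0/20 = 0
  <chi_7*chi_7, chi_5> = (1/20)[1*(4)*conj(2) + 1*(4)*conj(-2) + 2*(3/2 - sqrt(5)/2)*conj(1/2 + sqrt(5)/2) + 2*(sqrt(5)/2 + 3/2)*conj(-1/2 + sqrt(5)/2) + 2*(sqrt(5)/2 + 3/2)*conj(1/2 - sqrt(5)/2) + 2*(3/2 - sqrt(5)/2)*conj(-sqrt(5)/2 - 1/2) + 5*(0)*conj(0) + 5*(0)*conj(0)]
      = (1/20)[(8) + (-8) + (-1 + sqrt(5)) + (1 + sqrt(5)) + (-sqrt(5) - 1) + (1 - sqrt(5)) + (0) + (0)] = 0/20 = 0
  <chi_7*chi_7, chi_6> = (1/20)[1*(4)*conj(2) + 1*(4)*conj(2) + 2*(3/2 - sqrt(5)/2)*conj(-1/2 + sqrt(5)/2) + 2*(sqrt(5)/2 + 3/2)*conj(-sqrt(5)/2 - 1/2) + 2*(sqrt(5)/2 + 3/2)*conj(-sqrt(5)/2 - 1/2) + 2*(3/2 - sqrt(5)/2)*conj(-1/2 + sqrt(5)/2) + 5*(0)*conj(0) + 5*(0)*conj(0)]
      = (1/20)[(8) + (8) + (-4 + 2*sqrt(5)) + (-2*sqrt(5) - 4) + (-2*sqrt(5) - 4) + (-4 + 2*sqrt(5)) + (0) + (0)] = 0/20 = 0
  <chi_7*chi_7, chi_7> = (1/20)[1*(4)*conj(2) + 1*(4)*conj(-2) + 2*(3/2 - sqrt(5)/2)*conj(1/2 - sqrt(5)/2) + 2*(sqrt(5)/2 + 3/2)*conj(-sqrt(5)/2 - 1/2) + 2*(sqrt(5)/2 + 3/2)*conj(1/2 + sqrt(5)/2) + 2*(3/2 - sqrt(5)/2)*conj(-1/2 + sqrt(5)/2) + 5*(0)*conj(0) + 5*(0)*conj(0)]
      = (1/20)[(8) + (-8) + (4 - 2*sqrt(5)) + (-2*sqrt(5) - 4) + (4 + 2*sqrt(5)) + (-4 + 2*sqrt(5)) + (0) + (0)] = 0/20 = 0
  <chi_7*chi_7, chi_8> = (1/20)[1*(4)*conj(2) + 1*(4)*conj(2) + 2*(3/2 - sqrt(5)/2)*conj(-sqrt(5)/2 - 1/2) + 2*(sqrt(5)/2 + 3/2)*conj(-1/2 + sqrt(5)/2) + 2*(sqrt(5)/2 + 3/2)*conj(-1/2 + sqrt(5)/2) + 2*(3/2 - sqrt(5)/2)*conj(-sqrt(5)/2 - 1/2) + 5*(0)*conj(0) + 5*(0)*conj(0)]
      = (1/20)[(8) + (8) + (1 - sqrt(5)) + (1 + sqrt(5)) + (1 + sqrt(5)) + (1 - sqrt(5)) + (0) + (0)] = 20/20 = 1
Hence the multiplicities are chi_1: 1, chi_2: 1, chi_8: 1. Dimension check: dim(chi_7)*dim(chi_7) = 2*2 = 4 and sum (mult * dim) = 1*1 + 1*1 + 1*2 = 4.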